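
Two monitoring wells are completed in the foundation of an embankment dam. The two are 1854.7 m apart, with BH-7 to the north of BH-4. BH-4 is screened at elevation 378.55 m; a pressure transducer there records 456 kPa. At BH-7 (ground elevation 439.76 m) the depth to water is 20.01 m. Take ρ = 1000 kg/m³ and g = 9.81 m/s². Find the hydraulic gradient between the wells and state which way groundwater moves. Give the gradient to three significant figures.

i ≈ 0.00285; groundwater flows toward the north

Pressure head at BH-4: ψ = P/(ρg) = 456×1000 / (1000 × 9.81) = 46.48 m.
Total head at BH-4: h = z + ψ = 378.55 + 46.48 = 425.03 m.
Total head at BH-7: h = 439.76 − 20.01 = 419.75 m.
Head difference: h(BH-4) − h(BH-7) = 425.03 − 419.75 = 5.28 m.
Hydraulic gradient: i = |Δh| / L = 5.28 / 1854.7 = 0.00285.
Flow is from higher to lower head: from BH-4 toward BH-7, i.e. toward the north.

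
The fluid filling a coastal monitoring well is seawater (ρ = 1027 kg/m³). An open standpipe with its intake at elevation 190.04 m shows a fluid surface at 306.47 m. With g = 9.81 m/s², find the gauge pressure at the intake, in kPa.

P ≈ 1170 kPa

Pressure head ψ = h − z = 306.47 − 190.04 = 116.43 m.
P = ρgψ = 1027 × 9.81 × 116.43 = 1173017 Pa ≈ 1170 kPa.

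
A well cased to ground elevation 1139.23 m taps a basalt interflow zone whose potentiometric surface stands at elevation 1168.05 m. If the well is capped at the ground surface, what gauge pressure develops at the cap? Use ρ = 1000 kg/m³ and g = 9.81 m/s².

Head above the cap: Δh = 1168.05 − 1139.23 = 28.82 m.
P = ρgΔh = 1000 × 9.81 × 28.82 = 282724 Pa ≈ 283 kPa.

P ≈ 283 kPa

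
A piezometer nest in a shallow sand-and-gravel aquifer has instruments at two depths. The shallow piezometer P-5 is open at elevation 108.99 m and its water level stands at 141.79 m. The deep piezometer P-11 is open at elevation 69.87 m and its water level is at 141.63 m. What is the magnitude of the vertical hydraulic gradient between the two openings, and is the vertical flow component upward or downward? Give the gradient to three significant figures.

|i_v| ≈ 0.00409; vertical flow is downward

Total head at P-5: h = 141.79 m (water level in the standpipe).
Total head at P-11: h = 141.63 m.
Δh = h(P-5) − h(P-11) = 141.79 − 141.63 = 0.16 m.
Vertical separation Δz = 108.99 − 69.87 = 39.12 m.
|i_v| = |Δh| / Δz = 0.16 / 39.12 = 0.00409.
Head is higher in the shallow piezometer, so vertical flow is downward (recharge condition).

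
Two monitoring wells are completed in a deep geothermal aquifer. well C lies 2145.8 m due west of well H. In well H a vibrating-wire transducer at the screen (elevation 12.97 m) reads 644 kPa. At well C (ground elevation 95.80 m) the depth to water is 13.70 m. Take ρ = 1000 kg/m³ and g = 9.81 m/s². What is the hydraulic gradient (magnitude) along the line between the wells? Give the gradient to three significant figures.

Pressure head at well H: ψ = P/(ρg) = 644×1000 / (1000 × 9.81) = 65.65 m.
Total head at well H: h = z + ψ = 12.97 + 65.65 = 78.62 m.
Total head at well C: h = 95.80 − 13.70 = 82.10 m.
Head difference: h(well H) − h(well C) = 78.62 − 82.10 = -3.48 m.
Hydraulic gradient: i = |Δh| / L = 3.48 / 2145.8 = 0.00162.

i ≈ 0.00162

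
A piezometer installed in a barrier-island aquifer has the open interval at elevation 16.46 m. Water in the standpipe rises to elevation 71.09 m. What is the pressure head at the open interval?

ψ ≈ 54.63 m

Total head h = 71.09 m (the water-surface elevation in the piezometer).
Pressure head ψ = h − z = 71.09 − 16.46 = 54.63 m.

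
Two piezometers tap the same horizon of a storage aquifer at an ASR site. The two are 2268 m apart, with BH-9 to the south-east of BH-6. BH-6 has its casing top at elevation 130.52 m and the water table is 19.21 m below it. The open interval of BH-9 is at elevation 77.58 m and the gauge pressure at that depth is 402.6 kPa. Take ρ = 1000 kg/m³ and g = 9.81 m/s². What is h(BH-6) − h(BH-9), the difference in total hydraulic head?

Total head at BH-6: h = 130.52 − 19.21 = 111.31 m.
Pressure head at BH-9: ψ = P/(ρg) = 402.6×1000 / (1000 × 9.81) = 41.04 m.
Total head at BH-9: h = z + ψ = 77.58 + 41.04 = 118.62 m.
Head difference: h(BH-6) − h(BH-9) = 111.31 − 118.62 = -7.31 m.

Δh ≈ -7.31 m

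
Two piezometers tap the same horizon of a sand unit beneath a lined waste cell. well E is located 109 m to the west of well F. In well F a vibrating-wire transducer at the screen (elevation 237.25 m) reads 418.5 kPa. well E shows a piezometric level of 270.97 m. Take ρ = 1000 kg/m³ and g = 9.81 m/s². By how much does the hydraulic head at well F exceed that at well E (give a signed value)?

Pressure head at well F: ψ = P/(ρg) = 418.5×1000 / (1000 × 9.81) = 42.66 m.
Total head at well F: h = z + ψ = 237.25 + 42.66 = 279.91 m.
Total head at well E: h = 270.97 m (water level in the piezometer is the total head).
Head difference: h(well F) − h(well E) = 279.91 − 270.97 = 8.94 m.

Δh ≈ 8.94 m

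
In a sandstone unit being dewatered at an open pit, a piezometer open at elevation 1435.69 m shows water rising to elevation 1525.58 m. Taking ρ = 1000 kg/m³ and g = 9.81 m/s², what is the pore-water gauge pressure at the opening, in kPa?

P ≈ 882 kPa

Pressure head ψ = h − z = 1525.58 − 1435.69 = 89.89 m.
P = ρgψ = 1000 × 9.81 × 89.89 = 881821 Pa ≈ 882 kPa.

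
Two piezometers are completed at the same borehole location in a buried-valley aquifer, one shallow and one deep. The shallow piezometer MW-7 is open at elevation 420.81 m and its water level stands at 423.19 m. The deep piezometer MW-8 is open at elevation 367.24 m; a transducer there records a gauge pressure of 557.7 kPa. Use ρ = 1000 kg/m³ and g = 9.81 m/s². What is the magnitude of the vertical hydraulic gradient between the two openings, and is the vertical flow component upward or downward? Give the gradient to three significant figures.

|i_v| ≈ 0.0168; vertical flow is upward

Total head at MW-7: h = 423.19 m (water level in the standpipe).
Pressure head at MW-8: ψ = P/(ρg) = 557.7×1000 / (1000 × 9.81) = 56.85 m.
Total head at MW-8: h = z + ψ = 367.24 + 56.85 = 424.09 m.
Δh = h(MW-7) − h(MW-8) = 423.19 − 424.09 = -0.90 m.
Vertical separation Δz = 420.81 − 367.24 = 53.57 m.
|i_v| = |Δh| / Δz = 0.90 / 53.57 = 0.0168.
Head is higher in the deep piezometer, so vertical flow is upward (discharge condition).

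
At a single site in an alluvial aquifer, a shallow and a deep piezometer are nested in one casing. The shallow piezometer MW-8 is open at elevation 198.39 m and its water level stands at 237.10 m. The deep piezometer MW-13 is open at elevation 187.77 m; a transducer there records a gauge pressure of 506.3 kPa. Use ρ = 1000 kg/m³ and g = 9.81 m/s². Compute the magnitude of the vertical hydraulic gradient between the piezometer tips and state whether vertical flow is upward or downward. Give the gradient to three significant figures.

|i_v| ≈ 0.215; vertical flow is upward

Total head at MW-8: h = 237.10 m (water level in the standpipe).
Pressure head at MW-13: ψ = P/(ρg) = 506.3×1000 / (1000 × 9.81) = 51.61 m.
Total head at MW-13: h = z + ψ = 187.77 + 51.61 = 239.38 m.
Δh = h(MW-8) − h(MW-13) = 237.10 − 239.38 = -2.28 m.
Vertical separation Δz = 198.39 − 187.77 = 10.62 m.
|i_v| = |Δh| / Δz = 2.28 / 10.62 = 0.215.
Head is higher in the deep piezometer, so vertical flow is upward (discharge condition).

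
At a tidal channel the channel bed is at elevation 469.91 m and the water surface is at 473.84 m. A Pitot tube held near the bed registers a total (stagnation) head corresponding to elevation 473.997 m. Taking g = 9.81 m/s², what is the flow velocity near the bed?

v ≈ 1.76 m/s

Near the bed, under hydrostatic conditions, the piezometric head (z + ψ) equals the free-surface elevation, 473.84 m.
Velocity head = total − piezometric = 473.997 − 473.84 = 0.157 m.
v = √(2g·h_v) = √(2 × 9.81 × 0.157) = 1.76 m/s.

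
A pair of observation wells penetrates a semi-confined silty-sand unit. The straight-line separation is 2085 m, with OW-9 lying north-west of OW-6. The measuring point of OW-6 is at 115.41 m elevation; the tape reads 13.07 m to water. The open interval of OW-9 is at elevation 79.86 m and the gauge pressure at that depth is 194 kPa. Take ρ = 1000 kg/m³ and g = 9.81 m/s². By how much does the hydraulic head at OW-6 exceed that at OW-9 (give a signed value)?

Δh ≈ 2.70 m

Total head at OW-6: h = 115.41 − 13.07 = 102.34 m.
Pressure head at OW-9: ψ = P/(ρg) = 194×1000 / (1000 × 9.81) = 19.78 m.
Total head at OW-9: h = z + ψ = 79.86 + 19.78 = 99.64 m.
Head difference: h(OW-6) − h(OW-9) = 102.34 − 99.64 = 2.70 m.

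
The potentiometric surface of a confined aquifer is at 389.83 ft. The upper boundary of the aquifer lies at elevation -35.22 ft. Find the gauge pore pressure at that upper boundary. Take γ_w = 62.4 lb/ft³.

Pressure head at the aquifer top: ψ = h − z = 389.83 − (-35.22) = 425.05 ft.
P = γψ/144 = 62.4 × 425.05 / 144 = 184 psi.

P ≈ 184 psi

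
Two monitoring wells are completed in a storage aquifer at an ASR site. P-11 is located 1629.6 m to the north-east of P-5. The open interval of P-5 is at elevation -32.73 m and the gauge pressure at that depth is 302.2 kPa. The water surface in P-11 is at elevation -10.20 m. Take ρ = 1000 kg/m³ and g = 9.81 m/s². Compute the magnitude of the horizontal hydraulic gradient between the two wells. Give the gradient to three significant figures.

Pressure head at P-5: ψ = P/(ρg) = 302.2×1000 / (1000 × 9.81) = 30.81 m.
Total head at P-5: h = z + ψ = -32.73 + 30.81 = -1.92 m.
Total head at P-11: h = -10.20 m (water level in the piezometer is the total head).
Head difference: h(P-5) − h(P-11) = -1.92 − (-10.20) = 8.28 m.
Hydraulic gradient: i = |Δh| / L = 8.28 / 1629.6 = 0.00508.

i ≈ 0.00508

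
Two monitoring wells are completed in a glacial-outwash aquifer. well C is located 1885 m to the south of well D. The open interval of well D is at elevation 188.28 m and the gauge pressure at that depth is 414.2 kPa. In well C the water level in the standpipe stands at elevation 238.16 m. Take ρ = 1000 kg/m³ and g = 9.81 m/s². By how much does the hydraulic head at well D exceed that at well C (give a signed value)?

Δh ≈ -7.66 m

Pressure head at well D: ψ = P/(ρg) = 414.2×1000 / (1000 × 9.81) = 42.22 m.
Total head at well D: h = z + ψ = 188.28 + 42.22 = 230.50 m.
Total head at well C: h = 238.16 m (water level in the piezometer is the total head).
Head difference: h(well D) − h(well C) = 230.50 − 238.16 = -7.66 m.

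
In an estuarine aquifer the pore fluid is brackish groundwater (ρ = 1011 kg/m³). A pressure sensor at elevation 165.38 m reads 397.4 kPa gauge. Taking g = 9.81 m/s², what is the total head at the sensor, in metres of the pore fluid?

ψ = P/(ρg) = 397.4×1000 / (1011 × 9.81) = 40.07 m.
h = z + ψ = 165.38 + 40.07 = 205.45 m.

h ≈ 205.45 m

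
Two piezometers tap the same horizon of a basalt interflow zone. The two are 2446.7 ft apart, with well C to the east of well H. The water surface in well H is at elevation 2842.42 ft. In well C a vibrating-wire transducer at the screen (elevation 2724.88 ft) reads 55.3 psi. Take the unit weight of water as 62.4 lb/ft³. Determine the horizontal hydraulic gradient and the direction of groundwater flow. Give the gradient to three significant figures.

Total head at well H: h = 2842.42 ft (water level in the piezometer is the total head).
Pressure head at well C: ψ = 144·P/γ = 144 × 55.3 / 62.4 = 127.62 ft.
Total head at well C: h = z + ψ = 2724.88 + 127.62 = 2852.50 ft.
Head difference: h(well H) − h(well C) = 2842.42 − 2852.50 = -10.08 ft.
Hydraulic gradient: i = |Δh| / L = 10.08 / 2446.7 = 0.00412.
Flow is from higher to lower head: from well C toward well H, i.e. toward the west.

i ≈ 0.00412; groundwater flows toward the west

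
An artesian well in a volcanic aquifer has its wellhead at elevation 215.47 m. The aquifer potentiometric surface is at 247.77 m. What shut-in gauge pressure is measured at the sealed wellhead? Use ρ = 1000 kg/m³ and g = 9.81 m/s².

Head above the cap: Δh = 247.77 − 215.47 = 32.30 m.
P = ρgΔh = 1000 × 9.81 × 32.30 = 316863 Pa ≈ 317 kPa.

P ≈ 317 kPa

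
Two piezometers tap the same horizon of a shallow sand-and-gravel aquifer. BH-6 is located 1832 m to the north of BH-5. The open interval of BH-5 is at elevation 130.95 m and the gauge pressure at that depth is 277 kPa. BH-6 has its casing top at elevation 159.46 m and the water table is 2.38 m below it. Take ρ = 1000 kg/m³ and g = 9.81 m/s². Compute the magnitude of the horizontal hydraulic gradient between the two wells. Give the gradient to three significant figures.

Pressure head at BH-5: ψ = P/(ρg) = 277×1000 / (1000 × 9.81) = 28.24 m.
Total head at BH-5: h = z + ψ = 130.95 + 28.24 = 159.19 m.
Total head at BH-6: h = 159.46 − 2.38 = 157.08 m.
Head difference: h(BH-5) − h(BH-6) = 159.19 − 157.08 = 2.11 m.
Hydraulic gradient: i = |Δh| / L = 2.11 / 1832 = 0.00115.

i ≈ 0.00115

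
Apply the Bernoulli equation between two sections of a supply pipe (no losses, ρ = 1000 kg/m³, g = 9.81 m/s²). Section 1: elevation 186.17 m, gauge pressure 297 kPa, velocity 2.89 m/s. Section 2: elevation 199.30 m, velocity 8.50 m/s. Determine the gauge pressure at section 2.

Pressure head at 1: ψ₁ = P₁/(ρg) = 297×1000 / (1000 × 9.81) = 30.28 m.
Velocity heads: v₁²/2g = 2.89²/19.62 = 0.426 m; v₂²/2g = 8.50²/19.62 = 3.682 m.
Total head H = z₁ + ψ₁ + v₁²/2g = 186.17 + 30.28 + 0.426 = 216.88 m.
ψ₂ = H − z₂ − v₂²/2g = 216.88 − 199.30 − 3.682 = 13.90 m.
P₂ = ρgψ₂ = 1000 × 9.81 × 13.90 ≈ 136 kPa.

P₂ ≈ 136 kPa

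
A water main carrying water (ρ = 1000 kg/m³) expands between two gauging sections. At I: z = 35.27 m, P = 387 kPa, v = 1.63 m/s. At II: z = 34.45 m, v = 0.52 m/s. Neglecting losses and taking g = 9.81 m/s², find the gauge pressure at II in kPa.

P₂ ≈ 396 kPa

Pressure head at I: ψ₁ = P₁/(ρg) = 387×1000 / (1000 × 9.81) = 39.45 m.
Velocity heads: v₁²/2g = 1.63²/19.62 = 0.135 m; v₂²/2g = 0.52²/19.62 = 0.014 m.
Total head H = z₁ + ψ₁ + v₁²/2g = 35.27 + 39.45 + 0.135 = 74.86 m.
ψ₂ = H − z₂ − v₂²/2g = 74.86 − 34.45 − 0.014 = 40.40 m.
P₂ = ρgψ₂ = 1000 × 9.81 × 40.40 ≈ 396 kPa.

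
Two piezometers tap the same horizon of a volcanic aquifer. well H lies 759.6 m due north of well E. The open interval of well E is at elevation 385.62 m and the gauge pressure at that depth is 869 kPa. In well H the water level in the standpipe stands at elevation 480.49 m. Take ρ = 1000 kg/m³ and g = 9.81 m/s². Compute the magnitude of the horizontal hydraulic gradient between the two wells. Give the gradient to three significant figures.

Pressure head at well E: ψ = P/(ρg) = 869×1000 / (1000 × 9.81) = 88.58 m.
Total head at well E: h = z + ψ = 385.62 + 88.58 = 474.20 m.
Total head at well H: h = 480.49 m (water level in the piezometer is the total head).
Head difference: h(well E) − h(well H) = 474.20 − 480.49 = -6.29 m.
Hydraulic gradient: i = |Δh| / L = 6.29 / 759.6 = 0.00828.

i ≈ 0.00828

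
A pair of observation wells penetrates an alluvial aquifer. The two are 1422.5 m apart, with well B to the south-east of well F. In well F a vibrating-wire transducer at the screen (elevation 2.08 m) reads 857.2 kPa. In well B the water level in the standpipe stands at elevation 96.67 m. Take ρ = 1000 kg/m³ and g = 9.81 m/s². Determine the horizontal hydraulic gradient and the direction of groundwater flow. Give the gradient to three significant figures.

i ≈ 0.00507; groundwater flows toward the north-west

Pressure head at well F: ψ = P/(ρg) = 857.2×1000 / (1000 × 9.81) = 87.38 m.
Total head at well F: h = z + ψ = 2.08 + 87.38 = 89.46 m.
Total head at well B: h = 96.67 m (water level in the piezometer is the total head).
Head difference: h(well F) − h(well B) = 89.46 − 96.67 = -7.21 m.
Hydraulic gradient: i = |Δh| / L = 7.21 / 1422.5 = 0.00507.
Flow is from higher to lower head: from well B toward well F, i.e. toward the north-west.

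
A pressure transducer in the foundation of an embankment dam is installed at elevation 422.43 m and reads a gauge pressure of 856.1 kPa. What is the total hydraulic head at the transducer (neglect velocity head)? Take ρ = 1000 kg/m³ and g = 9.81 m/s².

ψ = P/(ρg) = 856.1×1000 / (1000 × 9.81) = 87.27 m.
h = z + ψ = 422.43 + 87.27 = 509.70 m.

h ≈ 509.70 m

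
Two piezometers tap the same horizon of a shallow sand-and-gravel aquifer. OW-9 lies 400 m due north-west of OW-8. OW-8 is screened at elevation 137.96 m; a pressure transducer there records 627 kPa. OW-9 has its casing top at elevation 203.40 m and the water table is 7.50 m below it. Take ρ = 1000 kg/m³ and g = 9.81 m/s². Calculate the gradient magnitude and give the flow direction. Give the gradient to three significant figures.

i ≈ 0.0149; groundwater flows toward the north-west

Pressure head at OW-8: ψ = P/(ρg) = 627×1000 / (1000 × 9.81) = 63.91 m.
Total head at OW-8: h = z + ψ = 137.96 + 63.91 = 201.87 m.
Total head at OW-9: h = 203.40 − 7.50 = 195.90 m.
Head difference: h(OW-8) − h(OW-9) = 201.87 − 195.90 = 5.97 m.
Hydraulic gradient: i = |Δh| / L = 5.97 / 400 = 0.0149.
Flow is from higher to lower head: from OW-8 toward OW-9, i.e. toward the north-west.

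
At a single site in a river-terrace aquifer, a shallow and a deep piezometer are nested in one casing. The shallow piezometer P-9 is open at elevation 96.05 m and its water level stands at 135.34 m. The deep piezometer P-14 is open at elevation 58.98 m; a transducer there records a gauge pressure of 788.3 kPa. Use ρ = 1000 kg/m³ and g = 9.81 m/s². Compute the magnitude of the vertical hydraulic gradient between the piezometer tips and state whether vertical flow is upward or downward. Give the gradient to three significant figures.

|i_v| ≈ 0.108; vertical flow is upward

Total head at P-9: h = 135.34 m (water level in the standpipe).
Pressure head at P-14: ψ = P/(ρg) = 788.3×1000 / (1000 × 9.81) = 80.36 m.
Total head at P-14: h = z + ψ = 58.98 + 80.36 = 139.34 m.
Δh = h(P-9) − h(P-14) = 135.34 − 139.34 = -4.00 m.
Vertical separation Δz = 96.05 − 58.98 = 37.07 m.
|i_v| = |Δh| / Δz = 4.00 / 37.07 = 0.108.
Head is higher in the deep piezometer, so vertical flow is upward (discharge condition).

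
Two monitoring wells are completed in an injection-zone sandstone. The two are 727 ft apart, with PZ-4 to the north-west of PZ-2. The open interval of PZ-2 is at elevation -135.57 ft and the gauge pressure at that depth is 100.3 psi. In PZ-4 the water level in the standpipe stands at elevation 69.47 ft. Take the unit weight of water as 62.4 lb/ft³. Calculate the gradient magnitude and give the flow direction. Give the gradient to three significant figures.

i ≈ 0.0363; groundwater flows toward the north-west

Pressure head at PZ-2: ψ = 144·P/γ = 144 × 100.3 / 62.4 = 231.46 ft.
Total head at PZ-2: h = z + ψ = -135.57 + 231.46 = 95.89 ft.
Total head at PZ-4: h = 69.47 ft (water level in the piezometer is the total head).
Head difference: h(PZ-2) − h(PZ-4) = 95.89 − 69.47 = 26.42 ft.
Hydraulic gradient: i = |Δh| / L = 26.42 / 727 = 0.0363.
Flow is from higher to lower head: from PZ-2 toward PZ-4, i.e. toward the north-west.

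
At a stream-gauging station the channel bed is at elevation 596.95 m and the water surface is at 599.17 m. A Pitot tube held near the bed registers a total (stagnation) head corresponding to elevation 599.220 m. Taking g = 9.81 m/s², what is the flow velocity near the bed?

Near the bed, under hydrostatic conditions, the piezometric head (z + ψ) equals the free-surface elevation, 599.17 m.
Velocity head = total − piezometric = 599.220 − 599.17 = 0.050 m.
v = √(2g·h_v) = √(2 × 9.81 × 0.050) = 0.990 m/s.

v ≈ 0.990 m/s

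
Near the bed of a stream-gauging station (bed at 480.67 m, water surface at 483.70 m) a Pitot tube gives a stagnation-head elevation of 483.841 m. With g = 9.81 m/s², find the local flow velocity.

v ≈ 1.66 m/s

Near the bed, under hydrostatic conditions, the piezometric head (z + ψ) equals the free-surface elevation, 483.70 m.
Velocity head = total − piezometric = 483.841 − 483.70 = 0.141 m.
v = √(2g·h_v) = √(2 × 9.81 × 0.141) = 1.66 m/s.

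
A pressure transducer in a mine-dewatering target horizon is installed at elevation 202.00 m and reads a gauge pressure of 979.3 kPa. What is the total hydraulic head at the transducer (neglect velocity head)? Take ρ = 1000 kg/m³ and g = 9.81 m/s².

h ≈ 301.83 m

ψ = P/(ρg) = 979.3×1000 / (1000 × 9.81) = 99.83 m.
h = z + ψ = 202.00 + 99.83 = 301.83 m.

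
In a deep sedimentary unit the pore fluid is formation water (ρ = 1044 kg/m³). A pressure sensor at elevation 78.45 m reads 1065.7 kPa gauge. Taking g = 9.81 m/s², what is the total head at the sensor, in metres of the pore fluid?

ψ = P/(ρg) = 1065.7×1000 / (1044 × 9.81) = 104.06 m.
h = z + ψ = 78.45 + 104.06 = 182.51 m.

h ≈ 182.51 m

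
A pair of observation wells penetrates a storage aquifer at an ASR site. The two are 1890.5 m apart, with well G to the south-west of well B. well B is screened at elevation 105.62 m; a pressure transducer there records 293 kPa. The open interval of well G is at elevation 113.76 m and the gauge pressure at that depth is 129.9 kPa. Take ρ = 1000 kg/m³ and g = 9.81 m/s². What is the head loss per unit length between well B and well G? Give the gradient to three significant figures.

i ≈ 0.00449 m/m

Pressure head at well B: ψ = P/(ρg) = 293×1000 / (1000 × 9.81) = 29.87 m.
Total head at well B: h = z + ψ = 105.62 + 29.87 = 135.49 m.
Pressure head at well G: ψ = P/(ρg) = 129.9×1000 / (1000 × 9.81) = 13.24 m.
Total head at well G: h = z + ψ = 113.76 + 13.24 = 127.00 m.
Head difference: h(well B) − h(well G) = 135.49 − 127.00 = 8.49 m.
Hydraulic gradient: i = |Δh| / L = 8.49 / 1890.5 = 0.00449.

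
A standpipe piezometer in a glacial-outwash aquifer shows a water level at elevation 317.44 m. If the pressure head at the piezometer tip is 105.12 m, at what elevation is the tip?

z ≈ 212.32 m

z = h − ψ = 317.44 − 105.12 = 212.32 m.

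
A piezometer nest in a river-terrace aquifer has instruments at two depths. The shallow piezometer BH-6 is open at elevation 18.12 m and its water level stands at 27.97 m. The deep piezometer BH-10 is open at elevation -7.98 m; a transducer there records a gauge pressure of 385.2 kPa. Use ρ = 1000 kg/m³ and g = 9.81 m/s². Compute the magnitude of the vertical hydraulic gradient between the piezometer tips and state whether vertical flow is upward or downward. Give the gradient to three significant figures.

Total head at BH-6: h = 27.97 m (water level in the standpipe).
Pressure head at BH-10: ψ = P/(ρg) = 385.2×1000 / (1000 × 9.81) = 39.27 m.
Total head at BH-10: h = z + ψ = -7.98 + 39.27 = 31.29 m.
Δh = h(BH-6) − h(BH-10) = 27.97 − 31.29 = -3.32 m.
Vertical separation Δz = 18.12 − (-7.98) = 26.10 m.
|i_v| = |Δh| / Δz = 3.32 / 26.10 = 0.127.
Head is higher in the deep piezometer, so vertical flow is upward (discharge condition).

|i_v| ≈ 0.127; vertical flow is upward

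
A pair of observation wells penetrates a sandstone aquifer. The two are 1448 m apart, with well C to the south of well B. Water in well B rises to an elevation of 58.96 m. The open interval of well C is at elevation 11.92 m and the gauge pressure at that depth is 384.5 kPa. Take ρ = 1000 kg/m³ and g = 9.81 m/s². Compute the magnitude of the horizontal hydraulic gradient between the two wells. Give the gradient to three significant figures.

i ≈ 0.00542

Total head at well B: h = 58.96 m (water level in the piezometer is the total head).
Pressure head at well C: ψ = P/(ρg) = 384.5×1000 / (1000 × 9.81) = 39.19 m.
Total head at well C: h = z + ψ = 11.92 + 39.19 = 51.11 m.
Head difference: h(well B) − h(well C) = 58.96 − 51.11 = 7.85 m.
Hydraulic gradient: i = |Δh| / L = 7.85 / 1448 = 0.00542.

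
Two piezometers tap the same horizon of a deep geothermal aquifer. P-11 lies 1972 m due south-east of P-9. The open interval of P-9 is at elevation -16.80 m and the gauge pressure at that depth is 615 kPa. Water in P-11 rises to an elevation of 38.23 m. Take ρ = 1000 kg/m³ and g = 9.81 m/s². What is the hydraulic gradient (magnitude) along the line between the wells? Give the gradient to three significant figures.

Pressure head at P-9: ψ = P/(ρg) = 615×1000 / (1000 × 9.81) = 62.69 m.
Total head at P-9: h = z + ψ = -16.80 + 62.69 = 45.89 m.
Total head at P-11: h = 38.23 m (water level in the piezometer is the total head).
Head difference: h(P-9) − h(P-11) = 45.89 − 38.23 = 7.66 m.
Hydraulic gradient: i = |Δh| / L = 7.66 / 1972 = 0.00388.

i ≈ 0.00388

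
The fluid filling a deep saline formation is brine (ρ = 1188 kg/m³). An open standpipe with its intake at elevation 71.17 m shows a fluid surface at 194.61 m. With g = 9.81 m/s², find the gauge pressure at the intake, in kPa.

Pressure head ψ = h − z = 194.61 − 71.17 = 123.44 m.
P = ρgψ = 1188 × 9.81 × 123.44 = 1438604 Pa ≈ 1440 kPa.

P ≈ 1440 kPa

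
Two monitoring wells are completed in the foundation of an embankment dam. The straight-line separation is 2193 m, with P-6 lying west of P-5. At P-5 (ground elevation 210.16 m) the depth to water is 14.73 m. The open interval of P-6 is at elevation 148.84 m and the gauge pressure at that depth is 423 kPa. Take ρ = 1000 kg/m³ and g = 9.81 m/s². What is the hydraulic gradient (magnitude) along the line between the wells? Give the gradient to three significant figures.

Total head at P-5: h = 210.16 − 14.73 = 195.43 m.
Pressure head at P-6: ψ = P/(ρg) = 423×1000 / (1000 × 9.81) = 43.12 m.
Total head at P-6: h = z + ψ = 148.84 + 43.12 = 191.96 m.
Head difference: h(P-5) − h(P-6) = 195.43 − 191.96 = 3.47 m.
Hydraulic gradient: i = |Δh| / L = 3.47 / 2193 = 0.00158.

i ≈ 0.00158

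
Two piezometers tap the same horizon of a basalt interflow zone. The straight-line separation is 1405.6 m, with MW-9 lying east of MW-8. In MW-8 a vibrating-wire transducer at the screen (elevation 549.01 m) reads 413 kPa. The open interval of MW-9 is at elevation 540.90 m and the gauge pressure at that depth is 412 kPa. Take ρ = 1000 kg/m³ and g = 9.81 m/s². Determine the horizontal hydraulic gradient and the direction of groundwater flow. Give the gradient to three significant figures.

Pressure head at MW-8: ψ = P/(ρg) = 413×1000 / (1000 × 9.81) = 42.10 m.
Total head at MW-8: h = z + ψ = 549.01 + 42.10 = 591.11 m.
Pressure head at MW-9: ψ = P/(ρg) = 412×1000 / (1000 × 9.81) = 42.00 m.
Total head at MW-9: h = z + ψ = 540.90 + 42.00 = 582.90 m.
Head difference: h(MW-8) − h(MW-9) = 591.11 − 582.90 = 8.21 m.
Hydraulic gradient: i = |Δh| / L = 8.21 / 1405.6 = 0.00584.
Flow is from higher to lower head: from MW-8 toward MW-9, i.e. toward the east.

i ≈ 0.00584; groundwater flows toward the east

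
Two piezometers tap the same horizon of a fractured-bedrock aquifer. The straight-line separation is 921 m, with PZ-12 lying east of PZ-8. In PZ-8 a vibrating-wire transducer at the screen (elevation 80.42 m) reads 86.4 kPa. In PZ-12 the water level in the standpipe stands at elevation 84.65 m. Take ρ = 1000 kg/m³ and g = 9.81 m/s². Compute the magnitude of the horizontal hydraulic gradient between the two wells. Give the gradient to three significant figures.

Pressure head at PZ-8: ψ = P/(ρg) = 86.4×1000 / (1000 × 9.81) = 8.81 m.
Total head at PZ-8: h = z + ψ = 80.42 + 8.81 = 89.23 m.
Total head at PZ-12: h = 84.65 m (water level in the piezometer is the total head).
Head difference: h(PZ-8) − h(PZ-12) = 89.23 − 84.65 = 4.58 m.
Hydraulic gradient: i = |Δh| / L = 4.58 / 921 = 0.00497.

i ≈ 0.00497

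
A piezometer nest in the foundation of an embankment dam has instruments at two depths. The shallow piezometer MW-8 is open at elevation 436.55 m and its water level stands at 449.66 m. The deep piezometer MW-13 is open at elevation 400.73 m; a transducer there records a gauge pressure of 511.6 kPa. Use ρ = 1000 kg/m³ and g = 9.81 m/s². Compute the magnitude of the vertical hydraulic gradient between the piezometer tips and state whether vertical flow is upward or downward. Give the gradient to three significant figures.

|i_v| ≈ 0.0899; vertical flow is upward

Total head at MW-8: h = 449.66 m (water level in the standpipe).
Pressure head at MW-13: ψ = P/(ρg) = 511.6×1000 / (1000 × 9.81) = 52.15 m.
Total head at MW-13: h = z + ψ = 400.73 + 52.15 = 452.88 m.
Δh = h(MW-8) − h(MW-13) = 449.66 − 452.88 = -3.22 m.
Vertical separation Δz = 436.55 − 400.73 = 35.82 m.
|i_v| = |Δh| / Δz = 3.22 / 35.82 = 0.0899.
Head is higher in the deep piezometer, so vertical flow is upward (discharge condition).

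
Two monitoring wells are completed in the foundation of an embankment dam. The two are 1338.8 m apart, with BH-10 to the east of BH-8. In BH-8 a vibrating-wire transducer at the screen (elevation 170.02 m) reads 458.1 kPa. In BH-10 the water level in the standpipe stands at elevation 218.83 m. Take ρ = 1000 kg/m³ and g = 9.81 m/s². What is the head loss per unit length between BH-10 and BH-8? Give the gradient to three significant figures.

i ≈ 0.00158 m/m

Pressure head at BH-8: ψ = P/(ρg) = 458.1×1000 / (1000 × 9.81) = 46.70 m.
Total head at BH-8: h = z + ψ = 170.02 + 46.70 = 216.72 m.
Total head at BH-10: h = 218.83 m (water level in the piezometer is the total head).
Head difference: h(BH-8) − h(BH-10) = 216.72 − 218.83 = -2.11 m.
Hydraulic gradient: i = |Δh| / L = 2.11 / 1338.8 = 0.00158.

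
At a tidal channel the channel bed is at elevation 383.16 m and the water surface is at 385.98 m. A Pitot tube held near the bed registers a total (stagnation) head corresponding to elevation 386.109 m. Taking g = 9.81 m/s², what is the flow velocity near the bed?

v ≈ 1.59 m/s

Near the bed, under hydrostatic conditions, the piezometric head (z + ψ) equals the free-surface elevation, 385.98 m.
Velocity head = total − piezometric = 386.109 − 385.98 = 0.129 m.
v = √(2g·h_v) = √(2 × 9.81 × 0.129) = 1.59 m/s.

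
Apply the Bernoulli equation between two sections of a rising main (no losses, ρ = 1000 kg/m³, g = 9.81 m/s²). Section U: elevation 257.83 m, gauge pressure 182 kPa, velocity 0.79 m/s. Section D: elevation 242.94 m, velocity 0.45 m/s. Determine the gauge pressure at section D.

Pressure head at U: ψ₁ = P₁/(ρg) = 182×1000 / (1000 × 9.81) = 18.55 m.
Velocity heads: v₁²/2g = 0.79²/19.62 = 0.032 m; v₂²/2g = 0.45²/19.62 = 0.010 m.
Total head H = z₁ + ψ₁ + v₁²/2g = 257.83 + 18.55 + 0.032 = 276.41 m.
ψ₂ = H − z₂ − v₂²/2g = 276.41 − 242.94 − 0.010 = 33.46 m.
P₂ = ρgψ₂ = 1000 × 9.81 × 33.46 ≈ 328 kPa.

P₂ ≈ 328 kPa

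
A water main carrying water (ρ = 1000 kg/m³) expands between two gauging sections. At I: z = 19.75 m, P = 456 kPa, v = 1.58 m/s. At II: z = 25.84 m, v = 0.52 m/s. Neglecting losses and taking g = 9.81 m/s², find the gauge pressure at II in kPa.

P₂ ≈ 397 kPa

Pressure head at I: ψ₁ = P₁/(ρg) = 456×1000 / (1000 × 9.81) = 46.48 m.
Velocity heads: v₁²/2g = 1.58²/19.62 = 0.127 m; v₂²/2g = 0.52²/19.62 = 0.014 m.
Total head H = z₁ + ψ₁ + v₁²/2g = 19.75 + 46.48 + 0.127 = 66.36 m.
ψ₂ = H − z₂ − v₂²/2g = 66.36 − 25.84 − 0.014 = 40.51 m.
P₂ = ρgψ₂ = 1000 × 9.81 × 40.51 ≈ 397 kPa.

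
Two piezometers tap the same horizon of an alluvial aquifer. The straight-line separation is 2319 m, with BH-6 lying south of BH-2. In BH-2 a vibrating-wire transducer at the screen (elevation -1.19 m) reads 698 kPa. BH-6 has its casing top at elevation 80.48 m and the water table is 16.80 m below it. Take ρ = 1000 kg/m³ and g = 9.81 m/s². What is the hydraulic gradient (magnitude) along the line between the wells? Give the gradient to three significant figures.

Pressure head at BH-2: ψ = P/(ρg) = 698×1000 / (1000 × 9.81) = 71.15 m.
Total head at BH-2: h = z + ψ = -1.19 + 71.15 = 69.96 m.
Total head at BH-6: h = 80.48 − 16.80 = 63.68 m.
Head difference: h(BH-2) − h(BH-6) = 69.96 − 63.68 = 6.28 m.
Hydraulic gradient: i = |Δh| / L = 6.28 / 2319 = 0.00271.

i ≈ 0.00271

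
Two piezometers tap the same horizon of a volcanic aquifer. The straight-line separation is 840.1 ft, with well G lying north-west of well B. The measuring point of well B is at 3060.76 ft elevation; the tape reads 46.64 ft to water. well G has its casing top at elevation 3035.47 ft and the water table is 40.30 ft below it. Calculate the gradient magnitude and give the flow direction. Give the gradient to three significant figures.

Total head at well B: h = 3060.76 − 46.64 = 3014.12 ft.
Total head at well G: h = 3035.47 − 40.30 = 2995.17 ft.
Head difference: h(well B) − h(well G) = 3014.12 − 2995.17 = 18.95 ft.
Hydraulic gradient: i = |Δh| / L = 18.95 / 840.1 = 0.0226.
Flow is from higher to lower head: from well B toward well G, i.e. toward the north-west.

i ≈ 0.0226; groundwater flows toward the north-west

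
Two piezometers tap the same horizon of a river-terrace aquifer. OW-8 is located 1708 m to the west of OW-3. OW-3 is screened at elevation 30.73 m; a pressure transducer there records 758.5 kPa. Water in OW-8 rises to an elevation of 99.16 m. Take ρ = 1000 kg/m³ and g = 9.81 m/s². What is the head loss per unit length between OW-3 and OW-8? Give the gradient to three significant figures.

i ≈ 0.00520 m/m

Pressure head at OW-3: ψ = P/(ρg) = 758.5×1000 / (1000 × 9.81) = 77.32 m.
Total head at OW-3: h = z + ψ = 30.73 + 77.32 = 108.05 m.
Total head at OW-8: h = 99.16 m (water level in the piezometer is the total head).
Head difference: h(OW-3) − h(OW-8) = 108.05 − 99.16 = 8.89 m.
Hydraulic gradient: i = |Δh| / L = 8.89 / 1708 = 0.00520.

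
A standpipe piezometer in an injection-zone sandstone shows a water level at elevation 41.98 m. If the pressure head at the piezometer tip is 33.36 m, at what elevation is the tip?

z = h − ψ = 41.98 − 33.36 = 8.62 m.

z ≈ 8.62 m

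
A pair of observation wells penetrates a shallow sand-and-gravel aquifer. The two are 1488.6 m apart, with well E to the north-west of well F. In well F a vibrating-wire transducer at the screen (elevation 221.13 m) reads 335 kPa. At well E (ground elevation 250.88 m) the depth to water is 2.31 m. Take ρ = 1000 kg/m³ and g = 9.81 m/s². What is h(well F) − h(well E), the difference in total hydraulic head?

Pressure head at well F: ψ = P/(ρg) = 335×1000 / (1000 × 9.81) = 34.15 m.
Total head at well F: h = z + ψ = 221.13 + 34.15 = 255.28 m.
Total head at well E: h = 250.88 − 2.31 = 248.57 m.
Head difference: h(well F) − h(well E) = 255.28 − 248.57 = 6.71 m.

Δh ≈ 6.71 m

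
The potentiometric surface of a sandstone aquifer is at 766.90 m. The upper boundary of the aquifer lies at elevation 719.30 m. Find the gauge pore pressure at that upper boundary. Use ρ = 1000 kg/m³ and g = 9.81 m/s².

P ≈ 467 kPa

Pressure head at the aquifer top: ψ = h − z = 766.90 − 719.30 = 47.60 m.
P = ρgψ = 1000 × 9.81 × 47.60 = 466956 Pa ≈ 467 kPa.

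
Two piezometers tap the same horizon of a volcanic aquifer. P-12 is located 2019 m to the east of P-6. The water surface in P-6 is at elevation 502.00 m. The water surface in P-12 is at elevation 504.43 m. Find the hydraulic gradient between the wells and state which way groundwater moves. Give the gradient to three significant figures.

Total head at P-6: h = 502.00 m (water level in the piezometer is the total head).
Total head at P-12: h = 504.43 m (water level in the piezometer is the total head).
Head difference: h(P-6) − h(P-12) = 502.00 − 504.43 = -2.43 m.
Hydraulic gradient: i = |Δh| / L = 2.43 / 2019 = 0.00120.
Flow is from higher to lower head: from P-12 toward P-6, i.e. toward the west.

i ≈ 0.00120; groundwater flows toward the west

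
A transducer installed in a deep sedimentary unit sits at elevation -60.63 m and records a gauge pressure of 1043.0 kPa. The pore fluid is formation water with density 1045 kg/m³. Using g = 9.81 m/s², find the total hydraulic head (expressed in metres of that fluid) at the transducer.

ψ = P/(ρg) = 1043.0×1000 / (1045 × 9.81) = 101.74 m.
h = z + ψ = -60.63 + 101.74 = 41.11 m.

h ≈ 41.11 m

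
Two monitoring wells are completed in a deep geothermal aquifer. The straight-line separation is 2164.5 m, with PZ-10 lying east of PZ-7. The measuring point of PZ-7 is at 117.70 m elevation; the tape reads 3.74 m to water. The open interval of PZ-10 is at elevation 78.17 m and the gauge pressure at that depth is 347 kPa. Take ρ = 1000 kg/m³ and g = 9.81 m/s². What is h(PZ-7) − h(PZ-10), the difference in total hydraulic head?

Total head at PZ-7: h = 117.70 − 3.74 = 113.96 m.
Pressure head at PZ-10: ψ = P/(ρg) = 347×1000 / (1000 × 9.81) = 35.37 m.
Total head at PZ-10: h = z + ψ = 78.17 + 35.37 = 113.54 m.
Head difference: h(PZ-7) − h(PZ-10) = 113.96 − 113.54 = 0.42 m.

Δh ≈ 0.42 m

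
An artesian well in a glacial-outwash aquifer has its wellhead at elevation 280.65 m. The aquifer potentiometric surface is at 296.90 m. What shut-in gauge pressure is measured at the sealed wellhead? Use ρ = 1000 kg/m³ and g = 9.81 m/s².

P ≈ 159 kPa

Head above the cap: Δh = 296.90 − 280.65 = 16.25 m.
P = ρgΔh = 1000 × 9.81 × 16.25 = 159412 Pa ≈ 159 kPa.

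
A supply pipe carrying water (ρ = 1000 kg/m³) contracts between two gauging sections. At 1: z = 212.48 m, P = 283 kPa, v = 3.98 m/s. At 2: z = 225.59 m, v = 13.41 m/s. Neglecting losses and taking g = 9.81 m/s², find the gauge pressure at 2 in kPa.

Pressure head at 1: ψ₁ = P₁/(ρg) = 283×1000 / (1000 × 9.81) = 28.85 m.
Velocity heads: v₁²/2g = 3.98²/19.62 = 0.807 m; v₂²/2g = 13.41²/19.62 = 9.166 m.
Total head H = z₁ + ψ₁ + v₁²/2g = 212.48 + 28.85 + 0.807 = 242.14 m.
ψ₂ = H − z₂ − v₂²/2g = 242.14 − 225.59 − 9.166 = 7.38 m.
P₂ = ρgψ₂ = 1000 × 9.81 × 7.38 ≈ 72.4 kPa.

P₂ ≈ 72.4 kPa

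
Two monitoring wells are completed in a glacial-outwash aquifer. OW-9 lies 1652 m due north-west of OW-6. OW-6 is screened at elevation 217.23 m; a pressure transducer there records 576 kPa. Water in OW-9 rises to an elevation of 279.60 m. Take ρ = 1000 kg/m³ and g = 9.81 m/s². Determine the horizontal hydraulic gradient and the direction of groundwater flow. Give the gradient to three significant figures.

Pressure head at OW-6: ψ = P/(ρg) = 576×1000 / (1000 × 9.81) = 58.72 m.
Total head at OW-6: h = z + ψ = 217.23 + 58.72 = 275.95 m.
Total head at OW-9: h = 279.60 m (water level in the piezometer is the total head).
Head difference: h(OW-6) − h(OW-9) = 275.95 − 279.60 = -3.65 m.
Hydraulic gradient: i = |Δh| / L = 3.65 / 1652 = 0.00221.
Flow is from higher to lower head: from OW-9 toward OW-6, i.e. toward the south-east.

i ≈ 0.00221; groundwater flows toward the south-east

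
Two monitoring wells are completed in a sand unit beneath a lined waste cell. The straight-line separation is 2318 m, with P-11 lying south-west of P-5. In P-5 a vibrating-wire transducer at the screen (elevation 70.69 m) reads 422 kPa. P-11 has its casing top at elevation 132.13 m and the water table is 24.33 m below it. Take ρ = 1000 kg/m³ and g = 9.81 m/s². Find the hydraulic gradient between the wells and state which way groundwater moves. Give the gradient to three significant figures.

Pressure head at P-5: ψ = P/(ρg) = 422×1000 / (1000 × 9.81) = 43.02 m.
Total head at P-5: h = z + ψ = 70.69 + 43.02 = 113.71 m.
Total head at P-11: h = 132.13 − 24.33 = 107.80 m.
Head difference: h(P-5) − h(P-11) = 113.71 − 107.80 = 5.91 m.
Hydraulic gradient: i = |Δh| / L = 5.91 / 2318 = 0.00255.
Flow is from higher to lower head: from P-5 toward P-11, i.e. toward the south-west.

i ≈ 0.00255; groundwater flows toward the south-west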